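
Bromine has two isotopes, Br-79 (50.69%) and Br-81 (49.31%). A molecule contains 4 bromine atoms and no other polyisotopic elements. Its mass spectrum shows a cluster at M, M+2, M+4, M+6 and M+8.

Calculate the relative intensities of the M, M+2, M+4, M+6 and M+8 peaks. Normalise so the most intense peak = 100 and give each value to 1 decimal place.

The 4 Br atoms are independent, so intensities follow the terms of (0.5069 + 0.4931)^4.
P(M) = 0.5069^4 = 0.066022
P(M+2) = 4 × 0.5069^3 × 0.4931^1 = 0.256899
P(M+4) = 6 × 0.5069^2 × 0.4931^2 = 0.374857
P(M+6) = 4 × 0.5069^1 × 0.4931^3 = 0.243101
P(M+8) = 0.4931^4 = 0.059121
The M+4 peak is largest (0.374857); scaling to 100 gives 17.6 : 68.5 : 100.0 : 64.9 : 15.8.

17.6 : 68.5 : 100.0 : 64.9 : 15.8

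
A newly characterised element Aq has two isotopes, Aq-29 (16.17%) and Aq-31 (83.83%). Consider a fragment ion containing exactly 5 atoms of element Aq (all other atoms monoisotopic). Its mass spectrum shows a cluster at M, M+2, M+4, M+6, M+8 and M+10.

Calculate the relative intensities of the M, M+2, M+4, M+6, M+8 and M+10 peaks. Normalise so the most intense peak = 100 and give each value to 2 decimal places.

Expanding (0.1617 + 0.8383)^5:
P(M) = 0.1617^5 = 0.000111
P(M+2) = 5 × 0.1617^4 × 0.8383^1 = 0.002866
P(M+4) = 10 × 0.1617^3 × 0.8383^2 = 0.029712
P(M+6) = 10 × 0.1617^2 × 0.8383^3 = 0.154035
P(M+8) = 5 × 0.1617^1 × 0.8383^4 = 0.399280
P(M+10) = 0.8383^5 = 0.413997
The M+10 peak is largest (0.413997); scaling to 100 gives 0.03 : 0.69 : 7.18 : 37.21 : 96.45 : 100.00.

0.03 : 0.69 : 7.18 : 37.21 : 96.45 : 100.00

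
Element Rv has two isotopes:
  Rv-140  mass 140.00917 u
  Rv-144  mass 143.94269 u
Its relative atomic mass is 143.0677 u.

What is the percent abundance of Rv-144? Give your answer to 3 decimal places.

77.756%

Let x be the fractional abundance of Rv-140; then Rv-144 has abundance 1 − x.
140.00917·x + 143.94269·(1 − x) = 143.0677
(140.00917 − 143.94269)·x = 143.0677 − 143.94269
x = -0.87499 / -3.93352 = 0.22244 → 22.244% Rv-140, 77.756% Rv-144.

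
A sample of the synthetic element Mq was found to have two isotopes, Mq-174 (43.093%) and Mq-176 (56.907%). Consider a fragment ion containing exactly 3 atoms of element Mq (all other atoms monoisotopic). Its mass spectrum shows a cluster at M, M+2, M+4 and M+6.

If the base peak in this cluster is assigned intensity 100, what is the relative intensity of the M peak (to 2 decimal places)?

19.11

(0.43093 + 0.56907)^3 gives M 0.0800, M+2 0.3170, M+4 0.4187, M+6 0.1843; the largest is M+4.
P(M+4) = C(3,2) × 0.43093^1 × 0.56907^2 = 3 × 0.43093 × 0.32384066 = 0.418658 (base)
P(M) = C(3,0) × 0.43093^3 × 0.56907^0 = 1 × 0.08002399 × 1.0000 = 0.080024
Relative intensity = 0.080024 / 0.418658 × 100 = 19.11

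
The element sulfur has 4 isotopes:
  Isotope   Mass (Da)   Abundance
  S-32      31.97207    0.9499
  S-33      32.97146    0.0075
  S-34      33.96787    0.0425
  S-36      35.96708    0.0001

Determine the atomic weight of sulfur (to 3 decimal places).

Weight each isotope mass by its fractional abundance: 0.9499 × 31.97207 + 0.0075 × 32.97146 + 0.0425 × 33.96787 + 0.0001 × 35.96708
= 30.370269 + 0.247286 + 1.443634 + 0.003597 = 32.064786 Da

32.065 Da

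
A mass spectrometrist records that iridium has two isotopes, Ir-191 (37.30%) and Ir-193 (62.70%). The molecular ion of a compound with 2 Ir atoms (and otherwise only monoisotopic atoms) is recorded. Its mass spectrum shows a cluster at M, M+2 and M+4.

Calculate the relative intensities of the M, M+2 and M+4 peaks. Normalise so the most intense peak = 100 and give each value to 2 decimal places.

29.74 : 100.00 : 84.05

Each Ir atom is independently Ir-191 (p = 0.3730) or Ir-193 (q = 0.6270); the cluster is the binomial expansion (p + q)^2.
P(M) = 0.3730^2 = 0.139129
P(M+2) = 2 × 0.3730^1 × 0.6270^1 = 0.467742
P(M+4) = 0.6270^2 = 0.393129
The M+2 peak is largest (0.467742); scaling to 100 gives 29.74 : 100.00 : 84.05.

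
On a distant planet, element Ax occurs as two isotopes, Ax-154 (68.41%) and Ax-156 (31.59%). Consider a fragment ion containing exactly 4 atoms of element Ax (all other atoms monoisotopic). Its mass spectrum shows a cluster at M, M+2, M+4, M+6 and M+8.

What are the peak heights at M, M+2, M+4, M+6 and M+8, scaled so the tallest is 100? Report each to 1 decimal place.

54.1 : 100.0 : 69.3 : 21.3 : 2.5

The 4 Ax atoms are independent, so intensities follow the terms of (0.6841 + 0.3159)^4.
P(M) = 0.6841^4 = 0.219017
P(M+2) = 4 × 0.6841^3 × 0.3159^1 = 0.404546
P(M+4) = 6 × 0.6841^2 × 0.3159^2 = 0.280214
P(M+6) = 4 × 0.6841^1 × 0.3159^3 = 0.086264
P(M+8) = 0.3159^4 = 0.009959
The M+2 peak is largest (0.404546); scaling to 100 gives 54.1 : 100.0 : 69.3 : 21.3 : 2.5.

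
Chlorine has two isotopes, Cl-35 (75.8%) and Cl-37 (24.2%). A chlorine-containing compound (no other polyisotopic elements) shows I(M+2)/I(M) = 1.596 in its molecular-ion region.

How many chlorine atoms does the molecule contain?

5

For n independent Cl atoms, I(M+2)/I(M) = n · (abundance Cl-37) / (abundance Cl-35) = n · 0.242/0.758.
n = 1.596 × 0.758/0.242 = 5.00 ≈ 5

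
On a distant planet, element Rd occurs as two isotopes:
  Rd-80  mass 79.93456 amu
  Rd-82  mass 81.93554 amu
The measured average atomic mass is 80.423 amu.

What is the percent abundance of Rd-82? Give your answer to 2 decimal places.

24.41%

With x = fraction of Rd-80 (so Rd-82 is 1 − x):
79.93456·x + 81.93554·(1 − x) = 80.423
(79.93456 − 81.93554)·x = 80.423 − 81.93554
x = -1.51254 / -2.00098 = 0.75590 → 75.59% Rd-80, 24.41% Rd-82.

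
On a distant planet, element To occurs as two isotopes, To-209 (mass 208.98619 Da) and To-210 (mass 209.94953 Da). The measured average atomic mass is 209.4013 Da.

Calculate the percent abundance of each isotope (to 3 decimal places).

To-209: 56.909%, To-210: 43.091%

With x = fraction of To-209 (so To-210 is 1 − x):
208.98619·x + 209.94953·(1 − x) = 209.4013
(208.98619 − 209.94953)·x = 209.4013 − 209.94953
x = -0.54823 / -0.96334 = 0.56909 → 56.909% To-209, 43.091% To-210.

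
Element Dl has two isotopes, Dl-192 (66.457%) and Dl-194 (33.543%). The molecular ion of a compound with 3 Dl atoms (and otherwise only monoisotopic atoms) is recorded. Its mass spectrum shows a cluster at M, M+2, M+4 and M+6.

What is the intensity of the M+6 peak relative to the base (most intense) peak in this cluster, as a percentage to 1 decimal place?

8.5%

(0.66457 + 0.33543)^3 gives M 0.2935, M+2 0.4444, M+4 0.2243, M+6 0.0377; the largest is M+2.
P(M+2) = C(3,1) × 0.66457^2 × 0.33543^1 = 3 × 0.44165328 × 0.33543 = 0.444431 (base)
P(M+6) = C(3,3) × 0.66457^0 × 0.33543^3 = 1 × 1.0000 × 0.03774033 = 0.037740
Relative intensity = 0.037740 / 0.444431 × 100 = 8.5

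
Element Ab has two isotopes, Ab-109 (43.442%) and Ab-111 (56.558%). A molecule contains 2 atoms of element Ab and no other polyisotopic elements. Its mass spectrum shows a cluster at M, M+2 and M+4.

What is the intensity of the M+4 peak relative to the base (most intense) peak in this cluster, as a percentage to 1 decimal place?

65.1%

Term probabilities: M 0.1887, M+2 0.4914, M+4 0.3199. Base peak = M+2.
P(M+2) = C(2,1) × 0.43442^1 × 0.56558^1 = 2 × 0.43442 × 0.56558 = 0.491399 (base)
P(M+4) = C(2,2) × 0.43442^0 × 0.56558^2 = 1 × 1.0000 × 0.31988074 = 0.319881
Relative intensity = 0.319881 / 0.491399 × 100 = 65.1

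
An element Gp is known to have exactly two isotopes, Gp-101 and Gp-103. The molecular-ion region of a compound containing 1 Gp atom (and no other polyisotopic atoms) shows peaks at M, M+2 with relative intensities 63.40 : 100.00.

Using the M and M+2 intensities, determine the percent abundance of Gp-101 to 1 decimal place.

Write p for the Gp-101 fraction. I(M+2)/I(M) = [C(1,1)·p^0·(1−p)] / p^1 = 1·(1−p)/p = 100.00/63.40 = 1.5773
(1−p)/p = 1.5773/1 = 1.5773  ⇒  p = 1/(1 + 1.5773) = 0.3880
Gp-101: 38.8%, Gp-103: 61.2%.

38.8%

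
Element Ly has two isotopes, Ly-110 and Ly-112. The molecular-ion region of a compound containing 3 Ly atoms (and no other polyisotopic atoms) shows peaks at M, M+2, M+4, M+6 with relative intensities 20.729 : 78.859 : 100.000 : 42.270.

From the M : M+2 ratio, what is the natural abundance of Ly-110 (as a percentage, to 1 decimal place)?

Write p for the Ly-110 fraction. I(M+2)/I(M) = [C(3,1)·p^2·(1−p)] / p^3 = 3·(1−p)/p = 78.859/20.729 = 3.8043
(1−p)/p = 3.8043/3 = 1.2681  ⇒  p = 1/(1 + 1.2681) = 0.4409
Ly-110: 44.1%, Ly-112: 55.9%.

44.1%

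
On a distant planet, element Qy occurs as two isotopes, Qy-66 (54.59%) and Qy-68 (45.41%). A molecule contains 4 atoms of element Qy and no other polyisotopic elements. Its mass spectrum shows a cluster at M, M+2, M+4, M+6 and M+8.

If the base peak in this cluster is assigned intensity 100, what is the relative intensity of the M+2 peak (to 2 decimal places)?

Term probabilities: M 0.0888, M+2 0.2955, M+4 0.3687, M+6 0.2045, M+8 0.0425. Base peak = M+4.
P(M+4) = C(4,2) × 0.5459^2 × 0.4541^2 = 6 × 0.29800681 × 0.20620681 = 0.368706 (base)
P(M+2) = C(4,1) × 0.5459^3 × 0.4541^1 = 4 × 0.16268192 × 0.4541 = 0.295495
Relative intensity = 0.295495 / 0.368706 × 100 = 80.14

80.14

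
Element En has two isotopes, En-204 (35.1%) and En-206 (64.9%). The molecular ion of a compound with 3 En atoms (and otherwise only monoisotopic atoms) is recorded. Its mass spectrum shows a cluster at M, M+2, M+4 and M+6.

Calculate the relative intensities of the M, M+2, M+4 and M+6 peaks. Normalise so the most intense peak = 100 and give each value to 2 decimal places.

The 3 En atoms are independent, so intensities follow the terms of (0.351 + 0.649)^3.
P(M) = 0.351^3 = 0.043244
P(M+2) = 3 × 0.351^2 × 0.649^1 = 0.239872
P(M+4) = 3 × 0.351^1 × 0.649^2 = 0.443525
P(M+6) = 0.649^3 = 0.273359
The M+4 peak is largest (0.443525); scaling to 100 gives 9.75 : 54.08 : 100.00 : 61.63.

9.75 : 54.08 : 100.00 : 61.63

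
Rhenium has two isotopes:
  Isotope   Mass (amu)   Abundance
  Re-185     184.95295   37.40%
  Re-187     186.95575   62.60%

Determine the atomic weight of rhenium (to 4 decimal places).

186.2067 amu

Ar = Σ fᵢ·mᵢ = 0.3740 × 184.95295 + 0.6260 × 186.95575
= 69.172403 + 117.034300 = 186.206703 amu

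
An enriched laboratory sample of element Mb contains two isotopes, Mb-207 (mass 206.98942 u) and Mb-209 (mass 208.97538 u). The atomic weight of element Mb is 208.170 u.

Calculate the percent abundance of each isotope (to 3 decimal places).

Mb-207: 40.554%, Mb-209: 59.446%

Writing the weighted mean with unknown fraction x of Mb-207:
206.98942·x + 208.97538·(1 − x) = 208.170
(206.98942 − 208.97538)·x = 208.170 − 208.97538
x = -0.80538 / -1.98596 = 0.40554 → 40.554% Mb-207, 59.446% Mb-209.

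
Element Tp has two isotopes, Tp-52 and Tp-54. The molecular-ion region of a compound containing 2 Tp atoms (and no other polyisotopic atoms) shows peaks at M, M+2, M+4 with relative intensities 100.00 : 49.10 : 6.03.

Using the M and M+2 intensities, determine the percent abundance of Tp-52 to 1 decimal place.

Let p = fractional abundance of Tp-52. I(M+2)/I(M) = [C(2,1)·p^1·(1−p)] / p^2 = 2·(1−p)/p = 49.10/100.00 = 0.4910
(1−p)/p = 0.4910/2 = 0.2455  ⇒  p = 1/(1 + 0.2455) = 0.8029
Tp-52: 80.3%, Tp-54: 19.7%.

80.3%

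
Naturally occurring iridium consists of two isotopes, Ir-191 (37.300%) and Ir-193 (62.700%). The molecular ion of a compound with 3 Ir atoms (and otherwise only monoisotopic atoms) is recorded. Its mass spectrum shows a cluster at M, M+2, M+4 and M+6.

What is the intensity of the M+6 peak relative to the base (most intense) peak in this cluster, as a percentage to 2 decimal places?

(0.37300 + 0.62700)^3 gives M 0.0519, M+2 0.2617, M+4 0.4399, M+6 0.2465; the largest is M+4.
P(M+4) = C(3,2) × 0.37300^1 × 0.62700^2 = 3 × 0.3730 × 0.393129 = 0.439911 (base)
P(M+6) = C(3,3) × 0.37300^0 × 0.62700^3 = 1 × 1.0000 × 0.24649188 = 0.246492
Relative intensity = 0.246492 / 0.439911 × 100 = 56.03

56.03%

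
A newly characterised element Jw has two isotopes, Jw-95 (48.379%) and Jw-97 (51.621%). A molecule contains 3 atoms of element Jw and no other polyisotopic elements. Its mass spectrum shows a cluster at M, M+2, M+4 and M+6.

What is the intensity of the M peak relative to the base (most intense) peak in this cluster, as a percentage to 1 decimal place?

Term probabilities: M 0.1132, M+2 0.3625, M+4 0.3868, M+6 0.1376. Base peak = M+4.
P(M+4) = C(3,2) × 0.48379^1 × 0.51621^2 = 3 × 0.48379 × 0.26647276 = 0.386751 (base)
P(M) = C(3,0) × 0.48379^3 × 0.51621^0 = 1 × 0.11323239 × 1.0000 = 0.113232
Relative intensity = 0.113232 / 0.386751 × 100 = 29.3

29.3%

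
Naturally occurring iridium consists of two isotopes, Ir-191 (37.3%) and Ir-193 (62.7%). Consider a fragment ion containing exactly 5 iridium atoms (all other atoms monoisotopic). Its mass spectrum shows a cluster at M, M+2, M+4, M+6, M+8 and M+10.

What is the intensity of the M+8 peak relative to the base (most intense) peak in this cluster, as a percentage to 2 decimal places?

84.05%

Term probabilities: M 0.0072, M+2 0.0607, M+4 0.2040, M+6 0.3429, M+8 0.2882, M+10 0.0969. Base peak = M+6.
P(M+6) = C(5,3) × 0.373^2 × 0.627^3 = 10 × 0.139129 × 0.24649188 = 0.342942 (base)
P(M+8) = C(5,4) × 0.373^1 × 0.627^4 = 5 × 0.3730 × 0.15455041 = 0.288237
Relative intensity = 0.288237 / 0.342942 × 100 = 84.05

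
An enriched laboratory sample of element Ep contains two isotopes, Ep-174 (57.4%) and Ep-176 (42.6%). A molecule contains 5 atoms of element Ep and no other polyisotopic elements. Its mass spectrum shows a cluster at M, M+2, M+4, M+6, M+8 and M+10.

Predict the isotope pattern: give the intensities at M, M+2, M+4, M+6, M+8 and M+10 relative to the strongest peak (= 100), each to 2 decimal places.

The 5 Ep atoms are independent, so intensities follow the terms of (0.574 + 0.426)^5.
P(M) = 0.574^5 = 0.062310
P(M+2) = 5 × 0.574^4 × 0.426^1 = 0.231221
P(M+4) = 10 × 0.574^3 × 0.426^2 = 0.343206
P(M+6) = 10 × 0.574^2 × 0.426^3 = 0.254714
P(M+8) = 5 × 0.574^1 × 0.426^4 = 0.094519
P(M+10) = 0.426^5 = 0.014030
The M+4 peak is largest (0.343206); scaling to 100 gives 18.16 : 67.37 : 100.00 : 74.22 : 27.54 : 4.09.

18.16 : 67.37 : 100.00 : 74.22 : 27.54 : 4.09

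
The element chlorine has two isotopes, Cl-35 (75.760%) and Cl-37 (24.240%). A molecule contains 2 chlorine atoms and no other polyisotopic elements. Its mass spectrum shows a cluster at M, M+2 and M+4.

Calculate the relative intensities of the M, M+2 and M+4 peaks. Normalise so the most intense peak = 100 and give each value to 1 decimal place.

100.0 : 64.0 : 10.2

The 2 Cl atoms are independent, so intensities follow the terms of (0.75760 + 0.24240)^2.
P(M) = 0.75760^2 = 0.573958
P(M+2) = 2 × 0.75760^1 × 0.24240^1 = 0.367284
P(M+4) = 0.24240^2 = 0.058758
The M peak is largest (0.573958); scaling to 100 gives 100.0 : 64.0 : 10.2.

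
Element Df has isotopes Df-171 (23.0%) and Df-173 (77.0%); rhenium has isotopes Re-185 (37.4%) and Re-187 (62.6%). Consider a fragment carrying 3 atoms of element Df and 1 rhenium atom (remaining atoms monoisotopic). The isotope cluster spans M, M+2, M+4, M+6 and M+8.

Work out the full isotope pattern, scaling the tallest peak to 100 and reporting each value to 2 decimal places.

1.07 : 12.49 : 53.77 : 100.00 : 66.95

Element Df pattern (n=3): 0.012167 : 0.122199 : 0.409101 : 0.456533
Rhenium pattern (n=1): 0.3740 : 0.6260
Convolve the two distributions (both contribute in 2-u steps):
  M: 0.012167×0.3740 = 0.004550
  M+2: 0.012167×0.6260 + 0.122199×0.3740 = 0.053319
  M+4: 0.122199×0.6260 + 0.409101×0.3740 = 0.229500
  M+6: 0.409101×0.6260 + 0.456533×0.3740 = 0.426841
  M+8: 0.456533×0.6260 = 0.285790
Scale to base peak (0.426841) = 100: 1.07 : 12.49 : 53.77 : 100.00 : 66.95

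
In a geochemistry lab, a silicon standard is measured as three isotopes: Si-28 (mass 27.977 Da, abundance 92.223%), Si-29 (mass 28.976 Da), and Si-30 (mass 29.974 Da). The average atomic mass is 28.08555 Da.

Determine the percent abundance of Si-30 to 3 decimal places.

3.092%

The remaining 7.777% is split between Si-29 (fraction x) and Si-30 (fraction 0.07777 − x).
Substituting: 28.976x + 29.974(0.07777 − x) = 2.28432129
(28.976 − 29.974)x = -0.04675669  ⇒  x = 0.04685, y = 0.03092
Si-29: 4.685%, Si-30: 3.092%.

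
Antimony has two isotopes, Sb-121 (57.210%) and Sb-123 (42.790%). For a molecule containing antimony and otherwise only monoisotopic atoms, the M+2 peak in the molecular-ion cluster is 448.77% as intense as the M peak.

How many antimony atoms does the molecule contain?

For n independent Sb atoms, I(M+2)/I(M) = n · (abundance Sb-123) / (abundance Sb-121) = n · 0.42790/0.57210.
n = 4.4877 × 0.57210/0.42790 = 6.00 ≈ 6

6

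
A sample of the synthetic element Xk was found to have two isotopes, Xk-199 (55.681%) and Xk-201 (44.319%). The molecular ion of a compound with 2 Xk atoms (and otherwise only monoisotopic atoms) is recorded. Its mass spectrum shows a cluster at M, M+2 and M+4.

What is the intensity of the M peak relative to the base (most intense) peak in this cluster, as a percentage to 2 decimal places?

62.82%

Term probabilities: M 0.3100, M+2 0.4935, M+4 0.1964. Base peak = M+2.
P(M+2) = C(2,1) × 0.55681^1 × 0.44319^1 = 2 × 0.55681 × 0.44319 = 0.493545 (base)
P(M) = C(2,0) × 0.55681^2 × 0.44319^0 = 1 × 0.31003738 × 1.0000 = 0.310037
Relative intensity = 0.310037 / 0.493545 × 100 = 62.82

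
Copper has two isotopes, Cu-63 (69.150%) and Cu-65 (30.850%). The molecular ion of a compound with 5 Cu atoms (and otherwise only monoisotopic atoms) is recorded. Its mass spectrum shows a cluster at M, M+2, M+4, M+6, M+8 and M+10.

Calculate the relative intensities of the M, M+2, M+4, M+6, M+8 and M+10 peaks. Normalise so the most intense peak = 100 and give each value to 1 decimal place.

The 5 Cu atoms are independent, so intensities follow the terms of (0.69150 + 0.30850)^5.
P(M) = 0.69150^5 = 0.158111
P(M+2) = 5 × 0.69150^4 × 0.30850^1 = 0.352691
P(M+4) = 10 × 0.69150^3 × 0.30850^2 = 0.314693
P(M+6) = 10 × 0.69150^2 × 0.30850^3 = 0.140394
P(M+8) = 5 × 0.69150^1 × 0.30850^4 = 0.031317
P(M+10) = 0.30850^5 = 0.002794
The M+2 peak is largest (0.352691); scaling to 100 gives 44.8 : 100.0 : 89.2 : 39.8 : 8.9 : 0.8.

44.8 : 100.0 : 89.2 : 39.8 : 8.9 : 0.8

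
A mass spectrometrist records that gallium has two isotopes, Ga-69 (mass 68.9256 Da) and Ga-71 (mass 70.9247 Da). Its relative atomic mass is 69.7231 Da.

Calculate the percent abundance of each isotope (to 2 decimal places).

Ga-69: 60.11%, Ga-71: 39.89%

Writing the weighted mean with unknown fraction x of Ga-69:
68.9256·x + 70.9247·(1 − x) = 69.7231
(68.9256 − 70.9247)·x = 69.7231 − 70.9247
x = -1.2016 / -1.9991 = 0.60107 → 60.11% Ga-69, 39.89% Ga-71.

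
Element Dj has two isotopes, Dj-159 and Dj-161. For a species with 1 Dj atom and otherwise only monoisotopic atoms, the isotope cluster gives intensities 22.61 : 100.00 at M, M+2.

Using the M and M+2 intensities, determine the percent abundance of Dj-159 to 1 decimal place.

If p is the fraction of Dj that is Dj-159, then I(M+2)/I(M) = [C(1,1)·p^0·(1−p)] / p^1 = 1·(1−p)/p = 100.00/22.61 = 4.4228
(1−p)/p = 4.4228/1 = 4.4228  ⇒  p = 1/(1 + 4.4228) = 0.1844
Dj-159: 18.4%, Dj-161: 81.6%.

18.4%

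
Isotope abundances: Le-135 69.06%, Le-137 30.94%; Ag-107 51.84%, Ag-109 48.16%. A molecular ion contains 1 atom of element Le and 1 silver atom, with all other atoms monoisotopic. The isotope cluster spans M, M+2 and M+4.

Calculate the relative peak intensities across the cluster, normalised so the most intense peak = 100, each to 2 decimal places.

Element Le pattern (n=1): 0.6906 : 0.3094
Silver pattern (n=1): 0.5184 : 0.4816
Convolve the two distributions (both contribute in 2-u steps):
  M: 0.6906×0.5184 = 0.358007
  M+2: 0.6906×0.4816 + 0.3094×0.5184 = 0.492986
  M+4: 0.3094×0.4816 = 0.149007
Scale to base peak (0.492986) = 100: 72.62 : 100.00 : 30.23

72.62 : 100.00 : 30.23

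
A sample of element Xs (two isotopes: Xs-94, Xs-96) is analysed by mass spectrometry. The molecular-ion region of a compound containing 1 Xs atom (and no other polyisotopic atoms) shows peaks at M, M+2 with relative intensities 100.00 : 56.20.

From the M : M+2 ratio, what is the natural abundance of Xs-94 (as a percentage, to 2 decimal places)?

Let p = fractional abundance of Xs-94. I(M+2)/I(M) = [C(1,1)·p^0·(1−p)] / p^1 = 1·(1−p)/p = 56.20/100.00 = 0.5620
(1−p)/p = 0.5620/1 = 0.5620  ⇒  p = 1/(1 + 0.5620) = 0.6402
Xs-94: 64.02%, Xs-96: 35.98%.

64.02%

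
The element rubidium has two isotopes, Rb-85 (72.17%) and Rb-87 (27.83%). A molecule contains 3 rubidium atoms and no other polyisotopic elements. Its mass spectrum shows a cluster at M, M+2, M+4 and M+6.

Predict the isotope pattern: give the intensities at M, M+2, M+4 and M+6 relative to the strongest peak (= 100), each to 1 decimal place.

86.4 : 100.0 : 38.6 : 5.0

The 3 Rb atoms are independent, so intensities follow the terms of (0.7217 + 0.2783)^3.
P(M) = 0.7217^3 = 0.375898
P(M+2) = 3 × 0.7217^2 × 0.2783^1 = 0.434858
P(M+4) = 3 × 0.7217^1 × 0.2783^2 = 0.167689
P(M+6) = 0.2783^3 = 0.021555
The M+2 peak is largest (0.434858); scaling to 100 gives 86.4 : 100.0 : 38.6 : 5.0.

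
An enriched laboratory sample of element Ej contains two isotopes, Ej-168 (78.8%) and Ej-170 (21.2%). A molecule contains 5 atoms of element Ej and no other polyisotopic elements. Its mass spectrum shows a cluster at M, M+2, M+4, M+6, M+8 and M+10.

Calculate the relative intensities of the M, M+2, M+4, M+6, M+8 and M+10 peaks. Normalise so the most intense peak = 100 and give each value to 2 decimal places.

The 5 Ej atoms are independent, so intensities follow the terms of (0.788 + 0.212)^5.
P(M) = 0.788^5 = 0.303830
P(M+2) = 5 × 0.788^4 × 0.212^1 = 0.408706
P(M+4) = 10 × 0.788^3 × 0.212^2 = 0.219913
P(M+6) = 10 × 0.788^2 × 0.212^3 = 0.059164
P(M+8) = 5 × 0.788^1 × 0.212^4 = 0.007959
P(M+10) = 0.212^5 = 0.000428
The M+2 peak is largest (0.408706); scaling to 100 gives 74.34 : 100.00 : 53.81 : 14.48 : 1.95 : 0.10.

74.34 : 100.00 : 53.81 : 14.48 : 1.95 : 0.10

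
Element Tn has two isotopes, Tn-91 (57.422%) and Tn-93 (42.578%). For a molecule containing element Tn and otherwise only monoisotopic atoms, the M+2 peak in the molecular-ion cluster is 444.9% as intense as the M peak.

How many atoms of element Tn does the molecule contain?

With n Tn atoms, P(M+2)/P(M) = C(n,1)·p^(n−1)q / p^n = n·q/p = n · 0.42578/0.57422.
n = 4.449 × 0.57422/0.42578 = 6.00 ≈ 6

6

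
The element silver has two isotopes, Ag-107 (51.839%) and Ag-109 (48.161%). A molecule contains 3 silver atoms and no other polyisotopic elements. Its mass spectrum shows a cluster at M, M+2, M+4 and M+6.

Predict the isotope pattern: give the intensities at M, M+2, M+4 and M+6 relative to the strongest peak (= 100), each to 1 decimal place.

35.9 : 100.0 : 92.9 : 28.8

Expanding (0.51839 + 0.48161)^3:
P(M) = 0.51839^3 = 0.139306
P(M+2) = 3 × 0.51839^2 × 0.48161^1 = 0.388267
P(M+4) = 3 × 0.51839^1 × 0.48161^2 = 0.360719
P(M+6) = 0.48161^3 = 0.111709
The M+2 peak is largest (0.388267); scaling to 100 gives 35.9 : 100.0 : 92.9 : 28.8.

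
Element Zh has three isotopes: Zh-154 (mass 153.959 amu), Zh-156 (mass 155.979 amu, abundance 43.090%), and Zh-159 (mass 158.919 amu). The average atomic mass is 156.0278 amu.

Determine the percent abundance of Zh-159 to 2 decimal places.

24.16%

Let x and y be the fractions of Zh-154 and Zh-159. Then x + y = 1 − 0.43090 = 0.56910 and 153.959x + 158.919y = 156.0278 − 0.43090×155.979 = 88.8164489.
Substituting: 153.959x + 158.919(0.56910 − x) = 88.8164489
(153.959 − 158.919)x = -1.624354  ⇒  x = 0.32749, y = 0.24161
Zh-154: 32.75%, Zh-159: 24.16%.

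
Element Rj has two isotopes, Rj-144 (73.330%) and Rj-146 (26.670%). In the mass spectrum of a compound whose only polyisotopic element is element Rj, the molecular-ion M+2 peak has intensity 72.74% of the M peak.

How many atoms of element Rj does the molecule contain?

The M+2/M ratio from n Rj atoms is n · q/p = n · 0.26670/0.73330.
n = 0.7274 × 0.73330/0.26670 = 2.00 ≈ 2

2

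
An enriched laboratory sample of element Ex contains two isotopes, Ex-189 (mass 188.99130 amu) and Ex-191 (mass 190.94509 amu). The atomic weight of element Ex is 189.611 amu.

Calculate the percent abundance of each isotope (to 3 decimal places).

Ex-189: 68.282%, Ex-191: 31.718%

Writing the weighted mean with unknown fraction x of Ex-189:
188.99130·x + 190.94509·(1 − x) = 189.611
(188.99130 − 190.94509)·x = 189.611 − 190.94509
x = -1.33409 / -1.95379 = 0.68282 → 68.282% Ex-189, 31.718% Ex-191.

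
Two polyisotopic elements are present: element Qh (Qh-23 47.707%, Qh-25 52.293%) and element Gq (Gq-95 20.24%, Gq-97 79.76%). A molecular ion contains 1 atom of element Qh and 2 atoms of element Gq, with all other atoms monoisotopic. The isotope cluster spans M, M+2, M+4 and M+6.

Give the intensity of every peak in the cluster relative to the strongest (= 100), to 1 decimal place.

4.1 : 37.1 : 100.0 : 70.4

Element Qh pattern (n=1): 0.47707 : 0.52293
Element Gq pattern (n=2): 0.04096576 : 0.32286848 : 0.63616576
Convolve the two distributions (both contribute in 2-u steps):
  M: 0.47707×0.04096576 = 0.019544
  M+2: 0.47707×0.32286848 + 0.52293×0.04096576 = 0.175453
  M+4: 0.47707×0.63616576 + 0.52293×0.32286848 = 0.472333
  M+6: 0.52293×0.63616576 = 0.332670
Scale to base peak (0.472333) = 100: 4.1 : 37.1 : 100.0 : 70.4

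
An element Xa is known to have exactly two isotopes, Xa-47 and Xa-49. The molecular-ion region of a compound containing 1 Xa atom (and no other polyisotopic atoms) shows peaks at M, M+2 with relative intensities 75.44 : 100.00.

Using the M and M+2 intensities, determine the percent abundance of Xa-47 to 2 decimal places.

43.00%

Write p for the Xa-47 fraction. I(M+2)/I(M) = [C(1,1)·p^0·(1−p)] / p^1 = 1·(1−p)/p = 100.00/75.44 = 1.3256
(1−p)/p = 1.3256/1 = 1.3256  ⇒  p = 1/(1 + 1.3256) = 0.4300
Xa-47: 43.00%, Xa-49: 57.00%.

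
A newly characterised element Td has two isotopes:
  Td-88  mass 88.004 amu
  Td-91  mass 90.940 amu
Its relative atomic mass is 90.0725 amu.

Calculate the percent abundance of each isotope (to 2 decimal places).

Let x be the fractional abundance of Td-88; then Td-91 has abundance 1 − x.
88.004·x + 90.940·(1 − x) = 90.0725
(88.004 − 90.940)·x = 90.0725 − 90.940
x = -0.8675 / -2.936 = 0.29547 → 29.55% Td-88, 70.45% Td-91.

Td-88: 29.55%, Td-91: 70.45%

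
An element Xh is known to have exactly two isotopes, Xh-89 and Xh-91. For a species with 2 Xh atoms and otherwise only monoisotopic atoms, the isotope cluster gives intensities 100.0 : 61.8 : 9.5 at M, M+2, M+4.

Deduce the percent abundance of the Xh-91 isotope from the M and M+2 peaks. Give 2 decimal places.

If p is the fraction of Xh that is Xh-89, then I(M+2)/I(M) = [C(2,1)·p^1·(1−p)] / p^2 = 2·(1−p)/p = 61.8/100.0 = 0.6180
(1−p)/p = 0.6180/2 = 0.3090  ⇒  p = 1/(1 + 0.3090) = 0.7639
Xh-89: 76.39%, Xh-91: 23.61%.

23.61%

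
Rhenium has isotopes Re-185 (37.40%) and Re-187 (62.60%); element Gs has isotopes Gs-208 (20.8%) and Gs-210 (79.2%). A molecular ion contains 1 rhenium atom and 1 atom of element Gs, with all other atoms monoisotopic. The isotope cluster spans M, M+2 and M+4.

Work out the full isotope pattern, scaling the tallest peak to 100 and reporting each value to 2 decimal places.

Rhenium pattern (n=1): 0.3740 : 0.6260
Element Gs pattern (n=1): 0.2080 : 0.7920
Convolve the two distributions (both contribute in 2-u steps):
  M: 0.3740×0.2080 = 0.077792
  M+2: 0.3740×0.7920 + 0.6260×0.2080 = 0.426416
  M+4: 0.6260×0.7920 = 0.495792
Scale to base peak (0.495792) = 100: 15.69 : 86.01 : 100.00

15.69 : 86.01 : 100.00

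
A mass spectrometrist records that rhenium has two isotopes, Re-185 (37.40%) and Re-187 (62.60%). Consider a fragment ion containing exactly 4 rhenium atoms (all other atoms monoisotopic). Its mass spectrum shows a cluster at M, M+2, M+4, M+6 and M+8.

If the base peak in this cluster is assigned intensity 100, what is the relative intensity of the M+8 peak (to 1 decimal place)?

41.8

Term probabilities: M 0.0196, M+2 0.1310, M+4 0.3289, M+6 0.3670, M+8 0.1536. Base peak = M+6.
P(M+6) = C(4,3) × 0.3740^1 × 0.6260^3 = 4 × 0.3740 × 0.24531438 = 0.366990 (base)
P(M+8) = C(4,4) × 0.3740^0 × 0.6260^4 = 1 × 1.0000 × 0.1535668 = 0.153567
Relative intensity = 0.153567 / 0.366990 × 100 = 41.8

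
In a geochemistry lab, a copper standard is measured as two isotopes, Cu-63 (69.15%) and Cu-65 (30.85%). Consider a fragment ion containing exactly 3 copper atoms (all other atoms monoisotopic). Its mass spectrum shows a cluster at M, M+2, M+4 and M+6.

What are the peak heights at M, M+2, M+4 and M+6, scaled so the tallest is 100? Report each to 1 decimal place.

74.7 : 100.0 : 44.6 : 6.6

The 3 Cu atoms are independent, so intensities follow the terms of (0.6915 + 0.3085)^3.
P(M) = 0.6915^3 = 0.330656
P(M+2) = 3 × 0.6915^2 × 0.3085^1 = 0.442548
P(M+4) = 3 × 0.6915^1 × 0.3085^2 = 0.197435
P(M+6) = 0.3085^3 = 0.029361
The M+2 peak is largest (0.442548); scaling to 100 gives 74.7 : 100.0 : 44.6 : 6.6.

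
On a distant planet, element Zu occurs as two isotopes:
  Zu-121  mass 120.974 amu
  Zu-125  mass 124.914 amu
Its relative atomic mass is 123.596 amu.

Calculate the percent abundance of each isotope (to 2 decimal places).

Zu-121: 33.45%, Zu-125: 66.55%

Writing the weighted mean with unknown fraction x of Zu-121:
120.974·x + 124.914·(1 − x) = 123.596
(120.974 − 124.914)·x = 123.596 − 124.914
x = -1.318 / -3.940 = 0.33452 → 33.45% Zu-121, 66.55% Zu-125.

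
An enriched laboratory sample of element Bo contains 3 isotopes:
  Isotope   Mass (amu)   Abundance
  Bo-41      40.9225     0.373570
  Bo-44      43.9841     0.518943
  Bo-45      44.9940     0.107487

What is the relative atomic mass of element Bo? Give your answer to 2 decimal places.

42.95 amu

Average mass = Σ (abundance × isotope mass) = 0.373570 × 40.9225 + 0.518943 × 43.9841 + 0.107487 × 44.9940
= 15.28742 + 22.82524 + 4.83627 = 42.94893 amu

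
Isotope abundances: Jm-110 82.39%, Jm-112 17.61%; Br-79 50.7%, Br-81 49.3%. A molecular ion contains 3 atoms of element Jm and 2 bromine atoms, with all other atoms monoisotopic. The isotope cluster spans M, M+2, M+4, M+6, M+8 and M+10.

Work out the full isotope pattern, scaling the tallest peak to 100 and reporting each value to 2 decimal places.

38.67 : 100.00 : 90.09 : 34.13 : 5.75 : 0.36

Element Jm pattern (n=3): 0.55927256 : 0.35861596 : 0.07665041 : 0.00546107
Bromine pattern (n=2): 0.257049 : 0.499902 : 0.243049
Convolve the two distributions (both contribute in 2-u steps):
  M: 0.55927256×0.257049 = 0.143760
  M+2: 0.55927256×0.499902 + 0.35861596×0.257049 = 0.371763
  M+4: 0.55927256×0.243049 + 0.35861596×0.499902 + 0.07665041×0.257049 = 0.334906
  M+6: 0.35861596×0.243049 + 0.07665041×0.499902 + 0.00546107×0.257049 = 0.126883
  M+8: 0.07665041×0.243049 + 0.00546107×0.499902 = 0.021360
  M+10: 0.00546107×0.243049 = 0.001327
Scale to base peak (0.371763) = 100: 38.67 : 100.00 : 90.09 : 34.13 : 5.75 : 0.36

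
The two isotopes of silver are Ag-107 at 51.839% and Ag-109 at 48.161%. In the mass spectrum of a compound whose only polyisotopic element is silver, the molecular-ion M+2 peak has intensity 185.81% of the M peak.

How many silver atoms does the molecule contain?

2

With n Ag atoms, P(M+2)/P(M) = C(n,1)·p^(n−1)q / p^n = n·q/p = n · 0.48161/0.51839.
n = 1.8581 × 0.51839/0.48161 = 2.00 ≈ 2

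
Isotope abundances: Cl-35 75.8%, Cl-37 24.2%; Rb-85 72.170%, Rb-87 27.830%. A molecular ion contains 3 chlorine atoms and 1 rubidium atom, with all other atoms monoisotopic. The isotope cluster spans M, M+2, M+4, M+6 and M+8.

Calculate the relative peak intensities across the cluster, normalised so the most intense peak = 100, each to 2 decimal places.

Chlorine pattern (n=3): 0.43551951 : 0.41713346 : 0.13317454 : 0.01417249
Rubidium pattern (n=1): 0.7217 : 0.2783
Convolve the two distributions (both contribute in 2-u steps):
  M: 0.43551951×0.7217 = 0.314314
  M+2: 0.43551951×0.2783 + 0.41713346×0.7217 = 0.422250
  M+4: 0.41713346×0.2783 + 0.13317454×0.7217 = 0.212200
  M+6: 0.13317454×0.2783 + 0.01417249×0.7217 = 0.047291
  M+8: 0.01417249×0.2783 = 0.003944
Scale to base peak (0.422250) = 100: 74.44 : 100.00 : 50.25 : 11.20 : 0.93

74.44 : 100.00 : 50.25 : 11.20 : 0.93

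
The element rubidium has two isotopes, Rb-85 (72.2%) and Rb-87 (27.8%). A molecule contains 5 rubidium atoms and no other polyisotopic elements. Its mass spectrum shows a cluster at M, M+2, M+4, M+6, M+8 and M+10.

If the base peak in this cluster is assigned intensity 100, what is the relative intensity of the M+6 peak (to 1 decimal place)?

Binomial terms of (0.722 + 0.278)^5: M 0.1962, M+2 0.3777, M+4 0.2909, M+6 0.1120, M+8 0.0216, M+10 0.0017 → M+2 is the base peak.
P(M+2) = C(5,1) × 0.722^4 × 0.278^1 = 5 × 0.27173701 × 0.2780 = 0.377714 (base)
P(M+6) = C(5,3) × 0.722^2 × 0.278^3 = 10 × 0.521284 × 0.02148495 = 0.111998
Relative intensity = 0.111998 / 0.377714 × 100 = 29.7

29.7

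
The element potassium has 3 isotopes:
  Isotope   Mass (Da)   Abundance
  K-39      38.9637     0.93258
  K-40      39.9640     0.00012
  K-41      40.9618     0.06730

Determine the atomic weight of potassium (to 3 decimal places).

39.098 Da

Ar = Σ fᵢ·mᵢ = 0.93258 × 38.9637 + 0.00012 × 39.9640 + 0.06730 × 40.9618
= 36.33677 + 0.00480 + 2.75673 = 39.09830 Da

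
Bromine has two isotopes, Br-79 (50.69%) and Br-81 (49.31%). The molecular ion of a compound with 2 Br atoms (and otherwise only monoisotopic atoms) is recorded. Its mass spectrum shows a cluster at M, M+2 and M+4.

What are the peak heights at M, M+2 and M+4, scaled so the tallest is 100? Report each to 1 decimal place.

Expanding (0.5069 + 0.4931)^2:
P(M) = 0.5069^2 = 0.256948
P(M+2) = 2 × 0.5069^1 × 0.4931^1 = 0.499905
P(M+4) = 0.4931^2 = 0.243148
The M+2 peak is largest (0.499905); scaling to 100 gives 51.4 : 100.0 : 48.6.

51.4 : 100.0 : 48.6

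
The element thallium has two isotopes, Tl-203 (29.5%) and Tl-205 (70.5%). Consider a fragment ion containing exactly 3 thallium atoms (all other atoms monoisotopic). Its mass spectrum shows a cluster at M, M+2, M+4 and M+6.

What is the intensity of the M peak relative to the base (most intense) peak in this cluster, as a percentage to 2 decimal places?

Term probabilities: M 0.0257, M+2 0.1841, M+4 0.4399, M+6 0.3504. Base peak = M+4.
P(M+4) = C(3,2) × 0.295^1 × 0.705^2 = 3 × 0.2950 × 0.497025 = 0.439867 (base)
P(M) = C(3,0) × 0.295^3 × 0.705^0 = 1 × 0.02567237 × 1.0000 = 0.025672
Relative intensity = 0.025672 / 0.439867 × 100 = 5.84

5.84%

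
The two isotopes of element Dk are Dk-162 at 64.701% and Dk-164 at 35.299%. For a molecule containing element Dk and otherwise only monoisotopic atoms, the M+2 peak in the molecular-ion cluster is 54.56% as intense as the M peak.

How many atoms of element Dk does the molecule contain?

For n independent Dk atoms, I(M+2)/I(M) = n · (abundance Dk-164) / (abundance Dk-162) = n · 0.35299/0.64701.
n = 0.5456 × 0.64701/0.35299 = 1.00 ≈ 1

1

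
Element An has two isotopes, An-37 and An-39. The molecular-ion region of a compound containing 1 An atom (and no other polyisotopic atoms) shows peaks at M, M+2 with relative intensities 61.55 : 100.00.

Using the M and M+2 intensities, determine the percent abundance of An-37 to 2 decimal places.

Write p for the An-37 fraction. I(M+2)/I(M) = [C(1,1)·p^0·(1−p)] / p^1 = 1·(1−p)/p = 100.00/61.55 = 1.6247
(1−p)/p = 1.6247/1 = 1.6247  ⇒  p = 1/(1 + 1.6247) = 0.3810
An-37: 38.10%, An-39: 61.90%.

38.10%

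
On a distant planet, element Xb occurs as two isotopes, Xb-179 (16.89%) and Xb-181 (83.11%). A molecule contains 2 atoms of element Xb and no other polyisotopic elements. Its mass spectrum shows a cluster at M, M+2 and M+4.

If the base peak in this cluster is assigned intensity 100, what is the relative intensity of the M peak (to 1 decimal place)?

4.1

(0.1689 + 0.8311)^2 gives M 0.0285, M+2 0.2807, M+4 0.6907; the largest is M+4.
P(M+4) = C(2,2) × 0.1689^0 × 0.8311^2 = 1 × 1.0000 × 0.69072721 = 0.690727 (base)
P(M) = C(2,0) × 0.1689^2 × 0.8311^0 = 1 × 0.02852721 × 1.0000 = 0.028527
Relative intensity = 0.028527 / 0.690727 × 100 = 4.1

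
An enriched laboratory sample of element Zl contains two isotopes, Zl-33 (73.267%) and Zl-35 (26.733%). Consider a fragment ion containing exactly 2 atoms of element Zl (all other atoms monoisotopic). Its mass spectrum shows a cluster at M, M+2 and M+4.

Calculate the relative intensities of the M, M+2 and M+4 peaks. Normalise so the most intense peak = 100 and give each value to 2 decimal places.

100.00 : 72.97 : 13.31

The 2 Zl atoms are independent, so intensities follow the terms of (0.73267 + 0.26733)^2.
P(M) = 0.73267^2 = 0.536805
P(M+2) = 2 × 0.73267^1 × 0.26733^1 = 0.391729
P(M+4) = 0.26733^2 = 0.071465
The M peak is largest (0.536805); scaling to 100 gives 100.00 : 72.97 : 13.31.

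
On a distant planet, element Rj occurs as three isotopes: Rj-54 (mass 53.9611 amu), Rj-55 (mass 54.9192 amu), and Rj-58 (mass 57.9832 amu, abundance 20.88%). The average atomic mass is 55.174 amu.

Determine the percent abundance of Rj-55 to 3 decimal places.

Let x and y be the fractions of Rj-54 and Rj-55. Then x + y = 1 − 0.2088 = 0.7912 and 53.9611x + 54.9192y = 55.174 − 0.2088×57.9832 = 43.06710784.
Substituting: 53.9611x + 54.9192(0.7912 − x) = 43.06710784
(53.9611 − 54.9192)x = -0.3849632  ⇒  x = 0.40180, y = 0.38940
Rj-54: 40.180%, Rj-55: 38.940%.

38.940%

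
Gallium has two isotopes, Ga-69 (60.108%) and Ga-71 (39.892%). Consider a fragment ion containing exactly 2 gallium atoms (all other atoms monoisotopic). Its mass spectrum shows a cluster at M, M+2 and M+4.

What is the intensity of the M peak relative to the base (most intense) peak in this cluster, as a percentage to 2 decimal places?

(0.60108 + 0.39892)^2 gives M 0.3613, M+2 0.4796, M+4 0.1591; the largest is M+2.
P(M+2) = C(2,1) × 0.60108^1 × 0.39892^1 = 2 × 0.60108 × 0.39892 = 0.479566 (base)
P(M) = C(2,0) × 0.60108^2 × 0.39892^0 = 1 × 0.36129717 × 1.0000 = 0.361297
Relative intensity = 0.361297 / 0.479566 × 100 = 75.34

75.34%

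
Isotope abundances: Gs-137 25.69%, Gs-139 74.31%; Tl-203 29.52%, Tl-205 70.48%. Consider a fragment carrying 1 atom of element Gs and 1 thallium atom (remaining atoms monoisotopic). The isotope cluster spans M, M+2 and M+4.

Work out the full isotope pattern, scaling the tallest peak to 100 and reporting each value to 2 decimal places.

14.48 : 76.46 : 100.00

Element Gs pattern (n=1): 0.2569 : 0.7431
Thallium pattern (n=1): 0.2952 : 0.7048
Convolve the two distributions (both contribute in 2-u steps):
  M: 0.2569×0.2952 = 0.075837
  M+2: 0.2569×0.7048 + 0.7431×0.2952 = 0.400426
  M+4: 0.7431×0.7048 = 0.523737
Scale to base peak (0.523737) = 100: 14.48 : 76.46 : 100.00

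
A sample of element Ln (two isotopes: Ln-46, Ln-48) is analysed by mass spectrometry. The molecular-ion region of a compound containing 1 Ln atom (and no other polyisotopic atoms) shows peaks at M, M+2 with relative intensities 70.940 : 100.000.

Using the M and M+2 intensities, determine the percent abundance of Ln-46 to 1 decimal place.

41.5%

Write p for the Ln-46 fraction. I(M+2)/I(M) = [C(1,1)·p^0·(1−p)] / p^1 = 1·(1−p)/p = 100.000/70.940 = 1.4096
(1−p)/p = 1.4096/1 = 1.4096  ⇒  p = 1/(1 + 1.4096) = 0.4150
Ln-46: 41.5%, Ln-48: 58.5%.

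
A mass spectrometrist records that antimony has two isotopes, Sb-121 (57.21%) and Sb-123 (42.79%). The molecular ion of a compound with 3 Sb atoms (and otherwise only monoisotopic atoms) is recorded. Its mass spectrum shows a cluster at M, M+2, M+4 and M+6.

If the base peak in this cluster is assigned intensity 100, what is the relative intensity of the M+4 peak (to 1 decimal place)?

74.8

(0.5721 + 0.4279)^3 gives M 0.1872, M+2 0.4202, M+4 0.3143, M+6 0.0783; the largest is M+2.
P(M+2) = C(3,1) × 0.5721^2 × 0.4279^1 = 3 × 0.32729841 × 0.4279 = 0.420153 (base)
P(M+4) = C(3,2) × 0.5721^1 × 0.4279^2 = 3 × 0.5721 × 0.18309841 = 0.314252
Relative intensity = 0.314252 / 0.420153 × 100 = 74.8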